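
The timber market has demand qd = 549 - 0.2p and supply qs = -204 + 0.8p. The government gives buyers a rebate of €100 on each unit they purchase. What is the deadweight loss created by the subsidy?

Pre-subsidy: 549 - 0.2p = -204 + 0.8p gives p* = 753, q* = 398.4.
With the rebate, buyers effectively pay pb = ps − 100, where ps is the price sellers receive.
Demand in terms of ps becomes qd = 549 − 0.2(ps − 100) = 569 - 0.2ps. Setting this equal to supply: 569 - 0.2ps = -204 + 0.8ps, so ps = 773.
Buyers pay pb = 773 − 100 = 673; q' = -204 + 0.8·773 = 414.4.
The subsidy expands output by 414.4 − 398.4 = 16 past the efficient level; on those units the gap between marginal cost and willingness to pay runs from 0 up to 100.
DWL = ½ × 100 × 16 = 800.

Deadweight loss = €800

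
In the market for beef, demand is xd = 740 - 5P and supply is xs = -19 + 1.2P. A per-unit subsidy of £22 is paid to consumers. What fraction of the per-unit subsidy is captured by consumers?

Consumer share = 6/31

Pre-subsidy: 740 - 5P = -19 + 1.2P gives P* = 3795/31, x* = 3965/31.
With the rebate, buyers effectively pay Pb = Ps − 22, where Ps is the price sellers receive.
Demand in terms of Ps becomes xd = 740 − 5(Ps − 22) = 850 - 5Ps. Setting this equal to supply: 850 - 5Ps = -19 + 1.2Ps, so Ps = 4345/31.
Buyers pay Pb = 4345/31 − 22 = 3663/31; x' = -19 + 1.2·(4345/31) = 4625/31.
Buyers' price falls by P* − Pb = 3795/31 − 3663/31 = 132/31; sellers' price rises by Ps − P* = 4345/31 − 3795/31 = 550/31.
So consumers capture (132/31)/22 = 6/31 of each unit of subsidy.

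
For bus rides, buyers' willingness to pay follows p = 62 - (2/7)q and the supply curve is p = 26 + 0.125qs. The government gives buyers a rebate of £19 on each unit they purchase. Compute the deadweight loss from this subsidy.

Pre-subsidy: 62 - (2/7)q = 26 + 0.125q gives q* = 2016/23 and p* = 850/23.
With the rebate, buyers effectively pay pb = ps − 19, where ps is the price sellers receive.
On the curves, pb = 62 - (2/7)q and ps = 26 + 0.125q; the wedge ps − pb = 19 gives 26 + 0.125q − (62 - (2/7)q) = 19, so q' = 3080/23.
Then pb = 62 − (2/7)·(3080/23) = 546/23 and ps = 26 + 0.125·(3080/23) = 983/23.
The subsidy expands output by 3080/23 − 2016/23 = 1064/23 past the efficient level; on those units the gap between marginal cost and willingness to pay runs from 0 up to 19.
DWL = ½ × 19 × 1064/23 = 10108/23.

Deadweight loss = 10108/23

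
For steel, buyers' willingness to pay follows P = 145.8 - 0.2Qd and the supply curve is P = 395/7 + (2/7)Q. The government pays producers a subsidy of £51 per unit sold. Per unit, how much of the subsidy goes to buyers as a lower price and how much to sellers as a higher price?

Pre-subsidy: 145.8 - 0.2Q = 395/7 + (2/7)Q gives Q* = 184 and P* = 109.
With the subsidy, sellers receive Ps = Pb + 51 for each unit, where Pb is the price buyers pay.
On the curves, Pb = 145.8 - 0.2Q and Ps = 395/7 + (2/7)Q; the wedge Ps − Pb = 51 gives 395/7 + (2/7)Q − (145.8 - 0.2Q) = 51, so Q' = 289.
Then Pb = 145.8 − 0.2·289 = 88 and Ps = 395/7 + (2/7)·289 = 139.
Buyers' price falls by P* − Pb = 109 − 88 = 21; sellers' price rises by Ps − P* = 139 − 109 = 30.

Buyers gain £21 per unit; sellers gain £30 per unit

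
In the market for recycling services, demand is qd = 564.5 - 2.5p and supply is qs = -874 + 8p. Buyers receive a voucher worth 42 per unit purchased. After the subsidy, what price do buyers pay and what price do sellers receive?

Buyers pay 105; sellers receive 147

Pre-subsidy: 564.5 - 2.5p = -874 + 8p gives p* = 137, q* = 222.
With the rebate, buyers effectively pay pb = ps − 42, where ps is the price sellers receive.
Demand in terms of ps becomes qd = 564.5 − 2.5(ps − 42) = 669.5 - 2.5ps. Setting this equal to supply: 669.5 - 2.5ps = -874 + 8ps, so ps = 147.
Buyers pay pb = 147 − 42 = 105; q' = -874 + 8·147 = 302.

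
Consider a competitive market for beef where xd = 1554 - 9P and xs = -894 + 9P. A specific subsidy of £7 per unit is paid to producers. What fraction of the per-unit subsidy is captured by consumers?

Pre-subsidy: 1554 - 9P = -894 + 9P gives P* = 136, x* = 330.
With the subsidy, sellers receive Ps = Pb + 7 for each unit, where Pb is the price buyers pay.
Supply in terms of Pb becomes xs = -894 + 9(Pb + 7) = -831 + 9Pb. Setting this equal to demand: 1554 - 9Pb = -831 + 9Pb, so Pb = 132.5.
Sellers receive Ps = 132.5 + 7 = 139.5; x' = 1554 − 9·132.5 = 361.5.
Buyers' price falls by P* − Pb = 136 − 132.5 = 3.5; sellers' price rises by Ps − P* = 139.5 − 136 = 3.5.
So consumers capture 3.5/7 = 0.5 of each unit of subsidy.

Consumer share = 0.5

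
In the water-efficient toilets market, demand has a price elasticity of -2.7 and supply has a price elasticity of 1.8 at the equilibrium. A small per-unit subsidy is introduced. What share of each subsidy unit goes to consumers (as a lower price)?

For a small subsidy around the equilibrium, the benefit split depends on the relative slopes, which at a point are proportional to the elasticities.
Buyer share = εs/(εs + |εd|) = 1.8/(1.8 + 2.7) = 0.4; seller share = |εd|/(εs + |εd|) = 0.6.

Consumer share = 0.4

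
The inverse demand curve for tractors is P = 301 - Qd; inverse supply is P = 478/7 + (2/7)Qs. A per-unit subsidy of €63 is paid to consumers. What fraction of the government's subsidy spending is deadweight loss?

Pre-subsidy: 301 - Q = 478/7 + (2/7)Q gives Q* = 181 and P* = 120.
With the rebate, buyers effectively pay Pb = Ps − 63, where Ps is the price sellers receive.
On the curves, Pb = 301 - Q and Ps = 478/7 + (2/7)Q; the wedge Ps − Pb = 63 gives 478/7 + (2/7)Q − (301 - Q) = 63, so Q' = 230.
Then Pb = 301 − 1·230 = 71 and Ps = 478/7 + (2/7)·230 = 134.
ΔCS = ½(181 + 230)(120 − 71) = 10069.5; ΔPS = ½(181 + 230)(134 − 120) = 2877.
Government spending = 63 × 230 = 14490.
DWL = ½ × 63 × (230 − 181) = 1543.5; fraction = 1543.5 / 14490 = 49/460.

DWL / government spending = 49/460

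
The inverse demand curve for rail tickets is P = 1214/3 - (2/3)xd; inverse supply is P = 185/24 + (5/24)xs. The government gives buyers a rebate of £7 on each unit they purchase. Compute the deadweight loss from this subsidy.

Deadweight loss = £28

Pre-subsidy: 1214/3 - (2/3)x = 185/24 + (5/24)x gives x* = 1361/3 and P* = 920/9.
With the rebate, buyers effectively pay Pb = Ps − 7, where Ps is the price sellers receive.
On the curves, Pb = 1214/3 - (2/3)x and Ps = 185/24 + (5/24)x; the wedge Ps − Pb = 7 gives 185/24 + (5/24)x − (1214/3 - (2/3)x) = 7, so x' = 1385/3.
Then Pb = 1214/3 − (2/3)·(1385/3) = 872/9 and Ps = 185/24 + (5/24)·(1385/3) = 935/9.
The subsidy expands output by 1385/3 − 1361/3 = 8 past the efficient level; on those units the gap between marginal cost and willingness to pay runs from 0 up to 7.
DWL = ½ × 7 × 8 = 28.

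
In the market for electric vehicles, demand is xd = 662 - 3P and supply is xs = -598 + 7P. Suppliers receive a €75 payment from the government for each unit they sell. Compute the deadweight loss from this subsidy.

Deadweight loss = €5906.25

Pre-subsidy: 662 - 3P = -598 + 7P gives P* = 126, x* = 284.
With the subsidy, sellers receive Ps = Pb + 75 for each unit, where Pb is the price buyers pay.
Supply in terms of Pb becomes xs = -598 + 7(Pb + 75) = -73 + 7Pb. Setting this equal to demand: 662 - 3Pb = -73 + 7Pb, so Pb = 73.5.
Sellers receive Ps = 73.5 + 75 = 148.5; x' = 662 − 3·73.5 = 441.5.
The subsidy expands output by 441.5 − 284 = 157.5 past the efficient level; on those units the gap between marginal cost and willingness to pay runs from 0 up to 75.
DWL = ½ × 75 × 157.5 = 5906.25.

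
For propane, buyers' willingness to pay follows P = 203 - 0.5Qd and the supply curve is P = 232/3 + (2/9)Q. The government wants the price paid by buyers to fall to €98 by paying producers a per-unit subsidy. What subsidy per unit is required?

Required subsidy s = €26 per unit

At a buyer price of 98, quantity demanded is 406 − 2·98 = 210.
Sellers supply 210 only when they receive Ps = 232/3 + (2/9)·210 = 124.
s = Ps − Pb = 124 − 98 = 26.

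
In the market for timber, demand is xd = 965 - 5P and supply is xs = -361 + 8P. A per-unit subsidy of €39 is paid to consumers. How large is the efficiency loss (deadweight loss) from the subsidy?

Pre-subsidy: 965 - 5P = -361 + 8P gives P* = 102, x* = 455.
With the rebate, buyers effectively pay Pb = Ps − 39, where Ps is the price sellers receive.
Demand in terms of Ps becomes xd = 965 − 5(Ps − 39) = 1160 - 5Ps. Setting this equal to supply: 1160 - 5Ps = -361 + 8Ps, so Ps = 117.
Buyers pay Pb = 117 − 39 = 78; x' = -361 + 8·117 = 575.
The subsidy expands output by 575 − 455 = 120 past the efficient level; on those units the gap between marginal cost and willingness to pay runs from 0 up to 39.
DWL = ½ × 39 × 120 = 2340.

Deadweight loss = €2340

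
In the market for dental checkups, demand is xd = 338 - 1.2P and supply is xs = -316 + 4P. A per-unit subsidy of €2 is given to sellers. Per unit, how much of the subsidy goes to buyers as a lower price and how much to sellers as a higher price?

Buyers gain 20/13 per unit; sellers gain 6/13 per unit

Pre-subsidy: 338 - 1.2P = -316 + 4P gives P* = 1635/13, x* = 2432/13.
With the subsidy, sellers receive Ps = Pb + 2 for each unit, where Pb is the price buyers pay.
Supply in terms of Pb becomes xs = -316 + 4(Pb + 2) = -308 + 4Pb. Setting this equal to demand: 338 - 1.2Pb = -308 + 4Pb, so Pb = 1615/13.
Sellers receive Ps = 1615/13 + 2 = 1641/13; x' = 338 − 1.2·(1615/13) = 2456/13.
Buyers' price falls by P* − Pb = 1635/13 − 1615/13 = 20/13; sellers' price rises by Ps − P* = 1641/13 − 1635/13 = 6/13.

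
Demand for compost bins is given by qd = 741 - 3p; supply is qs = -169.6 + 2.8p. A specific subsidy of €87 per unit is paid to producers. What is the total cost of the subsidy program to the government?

Government cost = €34452

Pre-subsidy: 741 - 3p = -169.6 + 2.8p gives p* = 157, q* = 270.
With the subsidy, sellers receive ps = pb + 87 for each unit, where pb is the price buyers pay.
Supply in terms of pb becomes qs = -169.6 + 2.8(pb + 87) = 74 + 2.8pb. Setting this equal to demand: 741 - 3pb = 74 + 2.8pb, so pb = 115.
Sellers receive ps = 115 + 87 = 202; q' = 741 − 3·115 = 396.
Government outlay = subsidy × quantity = 87 × 396 = 34452.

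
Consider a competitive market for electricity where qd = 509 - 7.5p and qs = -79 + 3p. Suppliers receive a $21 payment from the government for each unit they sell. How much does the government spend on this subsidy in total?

Government cost = $2814

Pre-subsidy: 509 - 7.5p = -79 + 3p gives p* = 56, q* = 89.
With the subsidy, sellers receive ps = pb + 21 for each unit, where pb is the price buyers pay.
Supply in terms of pb becomes qs = -79 + 3(pb + 21) = -16 + 3pb. Setting this equal to demand: 509 - 7.5pb = -16 + 3pb, so pb = 50.
Sellers receive ps = 50 + 21 = 71; q' = 509 − 7.5·50 = 134.
Government outlay = subsidy × quantity = 21 × 134 = 2814.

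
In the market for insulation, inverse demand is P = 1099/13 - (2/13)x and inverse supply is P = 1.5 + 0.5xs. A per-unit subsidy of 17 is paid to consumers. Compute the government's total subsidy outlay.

Government cost = 2601

Pre-subsidy: 1099/13 - (2/13)x = 1.5 + 0.5x gives x* = 127 and P* = 65.
With the rebate, buyers effectively pay Pb = Ps − 17, where Ps is the price sellers receive.
On the curves, Pb = 1099/13 - (2/13)x and Ps = 1.5 + 0.5x; the wedge Ps − Pb = 17 gives 1.5 + 0.5x − (1099/13 - (2/13)x) = 17, so x' = 153.
Then Pb = 1099/13 − (2/13)·153 = 61 and Ps = 1.5 + 0.5·153 = 78.
Government outlay = subsidy × quantity = 17 × 153 = 2601.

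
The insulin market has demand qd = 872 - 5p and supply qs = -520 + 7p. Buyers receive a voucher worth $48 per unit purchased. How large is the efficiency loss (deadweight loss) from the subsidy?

Deadweight loss = $3360

Pre-subsidy: 872 - 5p = -520 + 7p gives p* = 116, q* = 292.
With the rebate, buyers effectively pay pb = ps − 48, where ps is the price sellers receive.
Demand in terms of ps becomes qd = 872 − 5(ps − 48) = 1112 - 5ps. Setting this equal to supply: 1112 - 5ps = -520 + 7ps, so ps = 136.
Buyers pay pb = 136 − 48 = 88; q' = -520 + 7·136 = 432.
The subsidy expands output by 432 − 292 = 140 past the efficient level; on those units the gap between marginal cost and willingness to pay runs from 0 up to 48.
DWL = ½ × 48 × 140 = 3360.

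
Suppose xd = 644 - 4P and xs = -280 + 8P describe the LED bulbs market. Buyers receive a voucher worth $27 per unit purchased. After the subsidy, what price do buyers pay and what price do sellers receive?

Buyers pay $59; sellers receive $86

Pre-subsidy: 644 - 4P = -280 + 8P gives P* = 77, x* = 336.
With the rebate, buyers effectively pay Pb = Ps − 27, where Ps is the price sellers receive.
Demand in terms of Ps becomes xd = 644 − 4(Ps − 27) = 752 - 4Ps. Setting this equal to supply: 752 - 4Ps = -280 + 8Ps, so Ps = 86.
Buyers pay Pb = 86 − 27 = 59; x' = -280 + 8·86 = 408.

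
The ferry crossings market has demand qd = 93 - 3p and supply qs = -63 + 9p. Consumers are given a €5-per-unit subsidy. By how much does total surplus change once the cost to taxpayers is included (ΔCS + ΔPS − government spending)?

Net change in total surplus = -€28.125

Pre-subsidy: 93 - 3p = -63 + 9p gives p* = 13, q* = 54.
With the rebate, buyers effectively pay pb = ps − 5, where ps is the price sellers receive.
Demand in terms of ps becomes qd = 93 − 3(ps − 5) = 108 - 3ps. Setting this equal to supply: 108 - 3ps = -63 + 9ps, so ps = 14.25.
Buyers pay pb = 14.25 − 5 = 9.25; q' = -63 + 9·14.25 = 65.25.
ΔCS = ½(54 + 65.25)(13 − 9.25) = 223.59375; ΔPS = ½(54 + 65.25)(14.25 − 13) = 74.53125.
Government spending = 5 × 65.25 = 326.25.
Net change = 223.59375 + 74.53125 − 326.25 = -28.125. The loss equals the DWL triangle ½·5·11.25.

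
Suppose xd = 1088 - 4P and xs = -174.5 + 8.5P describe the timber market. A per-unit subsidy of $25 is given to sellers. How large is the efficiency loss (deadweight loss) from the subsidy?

Pre-subsidy: 1088 - 4P = -174.5 + 8.5P gives P* = 101, x* = 684.
With the subsidy, sellers receive Ps = Pb + 25 for each unit, where Pb is the price buyers pay.
Supply in terms of Pb becomes xs = -174.5 + 8.5(Pb + 25) = 38 + 8.5Pb. Setting this equal to demand: 1088 - 4Pb = 38 + 8.5Pb, so Pb = 84.
Sellers receive Ps = 84 + 25 = 109; x' = 1088 − 4·84 = 752.
The subsidy expands output by 752 − 684 = 68 past the efficient level; on those units the gap between marginal cost and willingness to pay runs from 0 up to 25.
DWL = ½ × 25 × 68 = 850.

Deadweight loss = $850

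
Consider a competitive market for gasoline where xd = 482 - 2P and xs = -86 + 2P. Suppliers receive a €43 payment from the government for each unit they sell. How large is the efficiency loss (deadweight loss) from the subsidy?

Deadweight loss = €924.5

Pre-subsidy: 482 - 2P = -86 + 2P gives P* = 142, x* = 198.
With the subsidy, sellers receive Ps = Pb + 43 for each unit, where Pb is the price buyers pay.
Supply in terms of Pb becomes xs = -86 + 2(Pb + 43) = 0 + 2Pb. Setting this equal to demand: 482 - 2Pb = 0 + 2Pb, so Pb = 120.5.
Sellers receive Ps = 120.5 + 43 = 163.5; x' = 482 − 2·120.5 = 241.
The subsidy expands output by 241 − 198 = 43 past the efficient level; on those units the gap between marginal cost and willingness to pay runs from 0 up to 43.
DWL = ½ × 43 × 43 = 924.5.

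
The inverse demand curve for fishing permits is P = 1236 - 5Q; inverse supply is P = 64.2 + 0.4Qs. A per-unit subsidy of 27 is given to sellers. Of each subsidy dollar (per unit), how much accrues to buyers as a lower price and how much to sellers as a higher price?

Pre-subsidy: 1236 - 5Q = 64.2 + 0.4Q gives Q* = 217 and P* = 151.
With the subsidy, sellers receive Ps = Pb + 27 for each unit, where Pb is the price buyers pay.
On the curves, Pb = 1236 - 5Q and Ps = 64.2 + 0.4Q; the wedge Ps − Pb = 27 gives 64.2 + 0.4Q − (1236 - 5Q) = 27, so Q' = 222.
Then Pb = 1236 − 5·222 = 126 and Ps = 64.2 + 0.4·222 = 153.
Buyers' price falls by P* − Pb = 151 − 126 = 25; sellers' price rises by Ps − P* = 153 − 151 = 2.

Buyers gain 25 per unit; sellers gain 2 per unit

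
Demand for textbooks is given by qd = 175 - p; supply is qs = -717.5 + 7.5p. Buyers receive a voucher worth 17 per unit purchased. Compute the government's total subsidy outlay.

Government cost = 1445

Pre-subsidy: 175 - p = -717.5 + 7.5p gives p* = 105, q* = 70.
With the rebate, buyers effectively pay pb = ps − 17, where ps is the price sellers receive.
Demand in terms of ps becomes qd = 175 − 1(ps − 17) = 192 - ps. Setting this equal to supply: 192 - ps = -717.5 + 7.5ps, so ps = 107.
Buyers pay pb = 107 − 17 = 90; q' = -717.5 + 7.5·107 = 85.
Government outlay = subsidy × quantity = 17 × 85 = 1445.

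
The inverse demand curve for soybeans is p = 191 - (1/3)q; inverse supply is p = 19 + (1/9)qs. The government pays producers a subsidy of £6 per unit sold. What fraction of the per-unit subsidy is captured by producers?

Producer share = 0.25

Pre-subsidy: 191 - (1/3)q = 19 + (1/9)q gives q* = 387 and p* = 62.
With the subsidy, sellers receive ps = pb + 6 for each unit, where pb is the price buyers pay.
On the curves, pb = 191 - (1/3)q and ps = 19 + (1/9)q; the wedge ps − pb = 6 gives 19 + (1/9)q − (191 - (1/3)q) = 6, so q' = 400.5.
Then pb = 191 − (1/3)·400.5 = 57.5 and ps = 19 + (1/9)·400.5 = 63.5.
Buyers' price falls by p* − pb = 62 − 57.5 = 4.5; sellers' price rises by ps − p* = 63.5 − 62 = 1.5.
So producers capture 1.5/6 = 0.25 of each unit of subsidy.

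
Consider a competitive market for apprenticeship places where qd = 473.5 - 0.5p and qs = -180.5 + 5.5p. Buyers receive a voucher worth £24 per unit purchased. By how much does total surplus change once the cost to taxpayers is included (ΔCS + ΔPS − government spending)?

Pre-subsidy: 473.5 - 0.5p = -180.5 + 5.5p gives p* = 109, q* = 419.
With the rebate, buyers effectively pay pb = ps − 24, where ps is the price sellers receive.
Demand in terms of ps becomes qd = 473.5 − 0.5(ps − 24) = 485.5 - 0.5ps. Setting this equal to supply: 485.5 - 0.5ps = -180.5 + 5.5ps, so ps = 111.
Buyers pay pb = 111 − 24 = 87; q' = -180.5 + 5.5·111 = 430.
ΔCS = ½(419 + 430)(109 − 87) = 9339; ΔPS = ½(419 + 430)(111 − 109) = 849.
Government spending = 24 × 430 = 10320.
Net change = 9339 + 849 − 10320 = -132. The loss equals the DWL triangle ½·24·11.

Net change in total surplus = -£132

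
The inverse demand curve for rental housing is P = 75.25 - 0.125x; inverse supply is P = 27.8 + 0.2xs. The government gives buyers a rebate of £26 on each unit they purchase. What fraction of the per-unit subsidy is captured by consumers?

Pre-subsidy: 75.25 - 0.125x = 27.8 + 0.2x gives x* = 146 and P* = 57.
With the rebate, buyers effectively pay Pb = Ps − 26, where Ps is the price sellers receive.
On the curves, Pb = 75.25 - 0.125x and Ps = 27.8 + 0.2x; the wedge Ps − Pb = 26 gives 27.8 + 0.2x − (75.25 - 0.125x) = 26, so x' = 226.
Then Pb = 75.25 − 0.125·226 = 47 and Ps = 27.8 + 0.2·226 = 73.
Buyers' price falls by P* − Pb = 57 − 47 = 10; sellers' price rises by Ps − P* = 73 − 57 = 16.
So consumers capture 10/26 = 5/13 of each unit of subsidy.

Consumer share = 5/13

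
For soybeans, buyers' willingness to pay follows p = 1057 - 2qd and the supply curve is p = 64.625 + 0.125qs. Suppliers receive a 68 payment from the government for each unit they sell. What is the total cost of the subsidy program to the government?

Pre-subsidy: 1057 - 2q = 64.625 + 0.125q gives q* = 467 and p* = 123.
With the subsidy, sellers receive ps = pb + 68 for each unit, where pb is the price buyers pay.
On the curves, pb = 1057 - 2q and ps = 64.625 + 0.125q; the wedge ps − pb = 68 gives 64.625 + 0.125q − (1057 - 2q) = 68, so q' = 499.
Then pb = 1057 − 2·499 = 59 and ps = 64.625 + 0.125·499 = 127.
Government outlay = subsidy × quantity = 68 × 499 = 33932.

Government cost = 33932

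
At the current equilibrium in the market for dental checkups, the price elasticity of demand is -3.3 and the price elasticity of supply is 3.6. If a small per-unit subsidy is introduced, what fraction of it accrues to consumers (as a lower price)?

Consumer share = 12/23

For a small subsidy around the equilibrium, the benefit split depends on the relative slopes, which at a point are proportional to the elasticities.
Buyer share = εs/(εs + |εd|) = 3.6/(3.6 + 3.3) = 12/23; seller share = |εd|/(εs + |εd|) = 11/23.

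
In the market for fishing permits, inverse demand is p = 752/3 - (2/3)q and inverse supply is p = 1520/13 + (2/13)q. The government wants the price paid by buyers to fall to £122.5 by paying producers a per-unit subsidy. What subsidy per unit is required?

Required subsidy s = £24 per unit

At a buyer price of 122.5, quantity demanded is 376 − 1.5·122.5 = 192.25.
Sellers supply 192.25 only when they receive ps = 1520/13 + (2/13)·192.25 = 146.5.
s = ps − pb = 146.5 − 122.5 = 24.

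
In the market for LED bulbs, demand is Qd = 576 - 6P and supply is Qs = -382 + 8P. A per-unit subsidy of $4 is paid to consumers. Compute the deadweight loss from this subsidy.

Pre-subsidy: 576 - 6P = -382 + 8P gives P* = 479/7, Q* = 1158/7.
With the rebate, buyers effectively pay Pb = Ps − 4, where Ps is the price sellers receive.
Demand in terms of Ps becomes Qd = 576 − 6(Ps − 4) = 600 - 6Ps. Setting this equal to supply: 600 - 6Ps = -382 + 8Ps, so Ps = 491/7.
Buyers pay Pb = 491/7 − 4 = 463/7; Q' = -382 + 8·(491/7) = 1254/7.
The subsidy expands output by 1254/7 − 1158/7 = 96/7 past the efficient level; on those units the gap between marginal cost and willingness to pay runs from 0 up to 4.
DWL = ½ × 4 × 96/7 = 192/7.

Deadweight loss = 192/7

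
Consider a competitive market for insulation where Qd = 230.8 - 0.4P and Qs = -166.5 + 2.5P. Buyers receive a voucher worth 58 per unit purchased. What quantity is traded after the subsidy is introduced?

Pre-subsidy: 230.8 - 0.4P = -166.5 + 2.5P gives P* = 137, Q* = 176.
With the rebate, buyers effectively pay Pb = Ps − 58, where Ps is the price sellers receive.
Demand in terms of Ps becomes Qd = 230.8 − 0.4(Ps − 58) = 254 - 0.4Ps. Setting this equal to supply: 254 - 0.4Ps = -166.5 + 2.5Ps, so Ps = 145.
Buyers pay Pb = 145 − 58 = 87; Q' = -166.5 + 2.5·145 = 196.

Q' = 196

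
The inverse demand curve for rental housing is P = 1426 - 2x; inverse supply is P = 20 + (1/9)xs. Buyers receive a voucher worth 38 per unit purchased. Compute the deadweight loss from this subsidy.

Pre-subsidy: 1426 - 2x = 20 + (1/9)x gives x* = 666 and P* = 94.
With the rebate, buyers effectively pay Pb = Ps − 38, where Ps is the price sellers receive.
On the curves, Pb = 1426 - 2x and Ps = 20 + (1/9)x; the wedge Ps − Pb = 38 gives 20 + (1/9)x − (1426 - 2x) = 38, so x' = 684.
Then Pb = 1426 − 2·684 = 58 and Ps = 20 + (1/9)·684 = 96.
The subsidy expands output by 684 − 666 = 18 past the efficient level; on those units the gap between marginal cost and willingness to pay runs from 0 up to 38.
DWL = ½ × 38 × 18 = 342.

Deadweight loss = 342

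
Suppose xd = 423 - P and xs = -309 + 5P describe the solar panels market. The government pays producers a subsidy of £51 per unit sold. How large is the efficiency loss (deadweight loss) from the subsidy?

Pre-subsidy: 423 - P = -309 + 5P gives P* = 122, x* = 301.
With the subsidy, sellers receive Ps = Pb + 51 for each unit, where Pb is the price buyers pay.
Supply in terms of Pb becomes xs = -309 + 5(Pb + 51) = -54 + 5Pb. Setting this equal to demand: 423 - Pb = -54 + 5Pb, so Pb = 79.5.
Sellers receive Ps = 79.5 + 51 = 130.5; x' = 423 − 1·79.5 = 343.5.
The subsidy expands output by 343.5 − 301 = 42.5 past the efficient level; on those units the gap between marginal cost and willingness to pay runs from 0 up to 51.
DWL = ½ × 51 × 42.5 = 1083.75.

Deadweight loss = £1083.75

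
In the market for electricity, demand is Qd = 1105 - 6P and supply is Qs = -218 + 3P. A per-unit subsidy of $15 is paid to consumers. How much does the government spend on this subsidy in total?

Government cost = $3795

Pre-subsidy: 1105 - 6P = -218 + 3P gives P* = 147, Q* = 223.
With the rebate, buyers effectively pay Pb = Ps − 15, where Ps is the price sellers receive.
Demand in terms of Ps becomes Qd = 1105 − 6(Ps − 15) = 1195 - 6Ps. Setting this equal to supply: 1195 - 6Ps = -218 + 3Ps, so Ps = 157.
Buyers pay Pb = 157 − 15 = 142; Q' = -218 + 3·157 = 253.
Government outlay = subsidy × quantity = 15 × 253 = 3795.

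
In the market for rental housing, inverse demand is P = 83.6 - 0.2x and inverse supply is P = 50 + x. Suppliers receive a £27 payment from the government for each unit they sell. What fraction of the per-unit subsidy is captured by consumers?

Consumer share = 1/6

Pre-subsidy: 83.6 - 0.2x = 50 + x gives x* = 28 and P* = 78.
With the subsidy, sellers receive Ps = Pb + 27 for each unit, where Pb is the price buyers pay.
On the curves, Pb = 83.6 - 0.2x and Ps = 50 + x; the wedge Ps − Pb = 27 gives 50 + x − (83.6 - 0.2x) = 27, so x' = 50.5.
Then Pb = 83.6 − 0.2·50.5 = 73.5 and Ps = 50 + 1·50.5 = 100.5.
Buyers' price falls by P* − Pb = 78 − 73.5 = 4.5; sellers' price rises by Ps − P* = 100.5 − 78 = 22.5.
So consumers capture 4.5/27 = 1/6 of each unit of subsidy.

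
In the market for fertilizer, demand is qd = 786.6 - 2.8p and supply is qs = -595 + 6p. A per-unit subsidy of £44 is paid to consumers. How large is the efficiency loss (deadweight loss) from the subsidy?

Deadweight loss = £1848

Pre-subsidy: 786.6 - 2.8p = -595 + 6p gives p* = 157, q* = 347.
With the rebate, buyers effectively pay pb = ps − 44, where ps is the price sellers receive.
Demand in terms of ps becomes qd = 786.6 − 2.8(ps − 44) = 909.8 - 2.8ps. Setting this equal to supply: 909.8 - 2.8ps = -595 + 6ps, so ps = 171.
Buyers pay pb = 171 − 44 = 127; q' = -595 + 6·171 = 431.
The subsidy expands output by 431 − 347 = 84 past the efficient level; on those units the gap between marginal cost and willingness to pay runs from 0 up to 44.
DWL = ½ × 44 × 84 = 1848.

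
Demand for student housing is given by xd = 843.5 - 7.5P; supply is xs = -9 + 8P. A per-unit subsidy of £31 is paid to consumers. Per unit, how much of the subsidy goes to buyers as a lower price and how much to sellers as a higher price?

Pre-subsidy: 843.5 - 7.5P = -9 + 8P gives P* = 55, x* = 431.
With the rebate, buyers effectively pay Pb = Ps − 31, where Ps is the price sellers receive.
Demand in terms of Ps becomes xd = 843.5 − 7.5(Ps − 31) = 1076 - 7.5Ps. Setting this equal to supply: 1076 - 7.5Ps = -9 + 8Ps, so Ps = 70.
Buyers pay Pb = 70 − 31 = 39; x' = -9 + 8·70 = 551.
Buyers' price falls by P* − Pb = 55 − 39 = 16; sellers' price rises by Ps − P* = 70 − 55 = 15.

Buyers gain £16 per unit; sellers gain £15 per unit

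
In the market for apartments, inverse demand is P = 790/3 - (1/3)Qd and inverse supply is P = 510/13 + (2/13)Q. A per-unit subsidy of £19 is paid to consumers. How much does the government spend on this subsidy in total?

Pre-subsidy: 790/3 - (1/3)Q = 510/13 + (2/13)Q gives Q* = 460 and P* = 110.
With the rebate, buyers effectively pay Pb = Ps − 19, where Ps is the price sellers receive.
On the curves, Pb = 790/3 - (1/3)Q and Ps = 510/13 + (2/13)Q; the wedge Ps − Pb = 19 gives 510/13 + (2/13)Q − (790/3 - (1/3)Q) = 19, so Q' = 499.
Then Pb = 790/3 − (1/3)·499 = 97 and Ps = 510/13 + (2/13)·499 = 116.
Government outlay = subsidy × quantity = 19 × 499 = 9481.

Government cost = £9481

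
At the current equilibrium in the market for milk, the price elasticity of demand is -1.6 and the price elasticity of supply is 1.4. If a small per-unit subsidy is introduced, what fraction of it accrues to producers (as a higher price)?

Producer share = 8/15

For a small subsidy around the equilibrium, the benefit split depends on the relative slopes, which at a point are proportional to the elasticities.
Buyer share = εs/(εs + |εd|) = 1.4/(1.4 + 1.6) = 7/15; seller share = |εd|/(εs + |εd|) = 8/15.
So producers capture 8/15 of the subsidy.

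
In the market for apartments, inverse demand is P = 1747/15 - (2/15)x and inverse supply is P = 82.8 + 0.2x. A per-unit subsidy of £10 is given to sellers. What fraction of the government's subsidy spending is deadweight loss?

Pre-subsidy: 1747/15 - (2/15)x = 82.8 + 0.2x gives x* = 101 and P* = 103.
With the subsidy, sellers receive Ps = Pb + 10 for each unit, where Pb is the price buyers pay.
On the curves, Pb = 1747/15 - (2/15)x and Ps = 82.8 + 0.2x; the wedge Ps − Pb = 10 gives 82.8 + 0.2x − (1747/15 - (2/15)x) = 10, so x' = 131.
Then Pb = 1747/15 − (2/15)·131 = 99 and Ps = 82.8 + 0.2·131 = 109.
ΔCS = ½(101 + 131)(103 − 99) = 464; ΔPS = ½(101 + 131)(109 − 103) = 696.
Government spending = 10 × 131 = 1310.
DWL = ½ × 10 × (131 − 101) = 150; fraction = 150 / 1310 = 15/131.

DWL / government spending = 15/131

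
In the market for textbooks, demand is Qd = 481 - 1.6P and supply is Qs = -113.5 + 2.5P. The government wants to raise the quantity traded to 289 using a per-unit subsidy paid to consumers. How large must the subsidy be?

Required subsidy s = 41 per unit

At Q = 289, invert demand for the buyer price: Pb = (481 − 289)/1.6 = 120; invert supply for the seller price: Ps = (289 − (-113.5))/2.5 = 161.
The subsidy must fill the gap: s = Ps − Pb = 161 − 120 = 41.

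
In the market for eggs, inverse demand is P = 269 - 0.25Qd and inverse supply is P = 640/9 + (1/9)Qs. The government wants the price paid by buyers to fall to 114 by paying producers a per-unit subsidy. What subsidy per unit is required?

Required subsidy s = 26 per unit

At a buyer price of 114, quantity demanded is 1076 − 4·114 = 620.
Sellers supply 620 only when they receive Ps = 640/9 + (1/9)·620 = 140.
s = Ps − Pb = 140 − 114 = 26.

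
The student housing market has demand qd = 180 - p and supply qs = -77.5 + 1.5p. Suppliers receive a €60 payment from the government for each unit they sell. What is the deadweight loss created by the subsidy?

Pre-subsidy: 180 - p = -77.5 + 1.5p gives p* = 103, q* = 77.
With the subsidy, sellers receive ps = pb + 60 for each unit, where pb is the price buyers pay.
Supply in terms of pb becomes qs = -77.5 + 1.5(pb + 60) = 12.5 + 1.5pb. Setting this equal to demand: 180 - pb = 12.5 + 1.5pb, so pb = 67.
Sellers receive ps = 67 + 60 = 127; q' = 180 − 1·67 = 113.
The subsidy expands output by 113 − 77 = 36 past the efficient level; on those units the gap between marginal cost and willingness to pay runs from 0 up to 60.
DWL = ½ × 60 × 36 = 1080.

Deadweight loss = €1080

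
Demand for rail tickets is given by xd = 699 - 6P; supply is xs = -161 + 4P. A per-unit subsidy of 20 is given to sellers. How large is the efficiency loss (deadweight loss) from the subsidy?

Pre-subsidy: 699 - 6P = -161 + 4P gives P* = 86, x* = 183.
With the subsidy, sellers receive Ps = Pb + 20 for each unit, where Pb is the price buyers pay.
Supply in terms of Pb becomes xs = -161 + 4(Pb + 20) = -81 + 4Pb. Setting this equal to demand: 699 - 6Pb = -81 + 4Pb, so Pb = 78.
Sellers receive Ps = 78 + 20 = 98; x' = 699 − 6·78 = 231.
The subsidy expands output by 231 − 183 = 48 past the efficient level; on those units the gap between marginal cost and willingness to pay runs from 0 up to 20.
DWL = ½ × 20 × 48 = 480.

Deadweight loss = 480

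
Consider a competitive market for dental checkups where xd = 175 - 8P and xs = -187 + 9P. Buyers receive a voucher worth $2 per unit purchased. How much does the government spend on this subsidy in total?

Government cost = 446/17

Pre-subsidy: 175 - 8P = -187 + 9P gives P* = 362/17, x* = 79/17.
With the rebate, buyers effectively pay Pb = Ps − 2, where Ps is the price sellers receive.
Demand in terms of Ps becomes xd = 175 − 8(Ps − 2) = 191 - 8Ps. Setting this equal to supply: 191 - 8Ps = -187 + 9Ps, so Ps = 378/17.
Buyers pay Pb = 378/17 − 2 = 344/17; x' = -187 + 9·(378/17) = 223/17.
Government outlay = subsidy × quantity = 2 × 223/17 = 446/17.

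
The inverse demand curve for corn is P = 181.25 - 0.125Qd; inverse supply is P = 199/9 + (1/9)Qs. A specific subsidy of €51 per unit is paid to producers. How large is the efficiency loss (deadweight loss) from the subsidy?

Deadweight loss = €5508

Pre-subsidy: 181.25 - 0.125Q = 199/9 + (1/9)Q gives Q* = 674 and P* = 97.
With the subsidy, sellers receive Ps = Pb + 51 for each unit, where Pb is the price buyers pay.
On the curves, Pb = 181.25 - 0.125Q and Ps = 199/9 + (1/9)Q; the wedge Ps − Pb = 51 gives 199/9 + (1/9)Q − (181.25 - 0.125Q) = 51, so Q' = 890.
Then Pb = 181.25 − 0.125·890 = 70 and Ps = 199/9 + (1/9)·890 = 121.
The subsidy expands output by 890 − 674 = 216 past the efficient level; on those units the gap between marginal cost and willingness to pay runs from 0 up to 51.
DWL = ½ × 51 × 216 = 5508.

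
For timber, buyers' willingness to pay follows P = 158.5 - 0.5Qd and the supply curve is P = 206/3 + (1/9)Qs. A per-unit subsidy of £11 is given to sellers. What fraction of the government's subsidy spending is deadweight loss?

DWL / government spending = 3/55

Pre-subsidy: 158.5 - 0.5Q = 206/3 + (1/9)Q gives Q* = 147 and P* = 85.
With the subsidy, sellers receive Ps = Pb + 11 for each unit, where Pb is the price buyers pay.
On the curves, Pb = 158.5 - 0.5Q and Ps = 206/3 + (1/9)Q; the wedge Ps − Pb = 11 gives 206/3 + (1/9)Q − (158.5 - 0.5Q) = 11, so Q' = 165.
Then Pb = 158.5 − 0.5·165 = 76 and Ps = 206/3 + (1/9)·165 = 87.
ΔCS = ½(147 + 165)(85 − 76) = 1404; ΔPS = ½(147 + 165)(87 − 85) = 312.
Government spending = 11 × 165 = 1815.
DWL = ½ × 11 × (165 − 147) = 99; fraction = 99 / 1815 = 3/55.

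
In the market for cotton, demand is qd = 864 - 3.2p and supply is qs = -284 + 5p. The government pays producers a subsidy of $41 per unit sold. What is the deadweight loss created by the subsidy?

Deadweight loss = $1640

Pre-subsidy: 864 - 3.2p = -284 + 5p gives p* = 140, q* = 416.
With the subsidy, sellers receive ps = pb + 41 for each unit, where pb is the price buyers pay.
Supply in terms of pb becomes qs = -284 + 5(pb + 41) = -79 + 5pb. Setting this equal to demand: 864 - 3.2pb = -79 + 5pb, so pb = 115.
Sellers receive ps = 115 + 41 = 156; q' = 864 − 3.2·115 = 496.
The subsidy expands output by 496 − 416 = 80 past the efficient level; on those units the gap between marginal cost and willingness to pay runs from 0 up to 41.
DWL = ½ × 41 × 80 = 1640.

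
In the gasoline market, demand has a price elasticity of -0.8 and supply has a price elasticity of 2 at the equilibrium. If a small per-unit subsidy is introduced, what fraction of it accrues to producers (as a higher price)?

Producer share = 2/7

For a small subsidy around the equilibrium, the benefit split depends on the relative slopes, which at a point are proportional to the elasticities.
Buyer share = εs/(εs + |εd|) = 2/(2 + 0.8) = 5/7; seller share = |εd|/(εs + |εd|) = 2/7.
So producers capture 2/7 of the subsidy.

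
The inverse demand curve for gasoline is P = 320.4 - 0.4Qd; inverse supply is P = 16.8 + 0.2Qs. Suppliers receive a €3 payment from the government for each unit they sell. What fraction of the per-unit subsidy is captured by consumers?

Pre-subsidy: 320.4 - 0.4Q = 16.8 + 0.2Q gives Q* = 506 and P* = 118.
With the subsidy, sellers receive Ps = Pb + 3 for each unit, where Pb is the price buyers pay.
On the curves, Pb = 320.4 - 0.4Q and Ps = 16.8 + 0.2Q; the wedge Ps − Pb = 3 gives 16.8 + 0.2Q − (320.4 - 0.4Q) = 3, so Q' = 511.
Then Pb = 320.4 − 0.4·511 = 116 and Ps = 16.8 + 0.2·511 = 119.
Buyers' price falls by P* − Pb = 118 − 116 = 2; sellers' price rises by Ps − P* = 119 − 118 = 1.
So consumers capture 2/3 = 2/3 of each unit of subsidy.

Consumer share = 2/3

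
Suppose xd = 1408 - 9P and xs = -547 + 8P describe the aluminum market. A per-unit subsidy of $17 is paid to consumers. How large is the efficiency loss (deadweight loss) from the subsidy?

Pre-subsidy: 1408 - 9P = -547 + 8P gives P* = 115, x* = 373.
With the rebate, buyers effectively pay Pb = Ps − 17, where Ps is the price sellers receive.
Demand in terms of Ps becomes xd = 1408 − 9(Ps − 17) = 1561 - 9Ps. Setting this equal to supply: 1561 - 9Ps = -547 + 8Ps, so Ps = 124.
Buyers pay Pb = 124 − 17 = 107; x' = -547 + 8·124 = 445.
The subsidy expands output by 445 − 373 = 72 past the efficient level; on those units the gap between marginal cost and willingness to pay runs from 0 up to 17.
DWL = ½ × 17 × 72 = 612.

Deadweight loss = $612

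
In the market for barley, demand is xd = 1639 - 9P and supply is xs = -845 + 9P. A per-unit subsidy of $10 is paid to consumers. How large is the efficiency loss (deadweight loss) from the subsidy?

Deadweight loss = $225

Pre-subsidy: 1639 - 9P = -845 + 9P gives P* = 138, x* = 397.
With the rebate, buyers effectively pay Pb = Ps − 10, where Ps is the price sellers receive.
Demand in terms of Ps becomes xd = 1639 − 9(Ps − 10) = 1729 - 9Ps. Setting this equal to supply: 1729 - 9Ps = -845 + 9Ps, so Ps = 143.
Buyers pay Pb = 143 − 10 = 133; x' = -845 + 9·143 = 442.
The subsidy expands output by 442 − 397 = 45 past the efficient level; on those units the gap between marginal cost and willingness to pay runs from 0 up to 10.
DWL = ½ × 10 × 45 = 225.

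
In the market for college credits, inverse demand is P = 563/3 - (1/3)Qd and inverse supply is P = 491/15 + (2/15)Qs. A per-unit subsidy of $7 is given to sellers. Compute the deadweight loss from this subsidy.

Deadweight loss = $52.5

Pre-subsidy: 563/3 - (1/3)Q = 491/15 + (2/15)Q gives Q* = 332 and P* = 77.
With the subsidy, sellers receive Ps = Pb + 7 for each unit, where Pb is the price buyers pay.
On the curves, Pb = 563/3 - (1/3)Q and Ps = 491/15 + (2/15)Q; the wedge Ps − Pb = 7 gives 491/15 + (2/15)Q − (563/3 - (1/3)Q) = 7, so Q' = 347.
Then Pb = 563/3 − (1/3)·347 = 72 and Ps = 491/15 + (2/15)·347 = 79.
The subsidy expands output by 347 − 332 = 15 past the efficient level; on those units the gap between marginal cost and willingness to pay runs from 0 up to 7.
DWL = ½ × 7 × 15 = 52.5.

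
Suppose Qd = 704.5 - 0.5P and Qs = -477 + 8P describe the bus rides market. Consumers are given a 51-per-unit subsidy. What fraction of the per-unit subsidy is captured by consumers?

Pre-subsidy: 704.5 - 0.5P = -477 + 8P gives P* = 139, Q* = 635.
With the rebate, buyers effectively pay Pb = Ps − 51, where Ps is the price sellers receive.
Demand in terms of Ps becomes Qd = 704.5 − 0.5(Ps − 51) = 730 - 0.5Ps. Setting this equal to supply: 730 - 0.5Ps = -477 + 8Ps, so Ps = 142.
Buyers pay Pb = 142 − 51 = 91; Q' = -477 + 8·142 = 659.
Buyers' price falls by P* − Pb = 139 − 91 = 48; sellers' price rises by Ps − P* = 142 − 139 = 3.
So consumers capture 48/51 = 16/17 of each unit of subsidy.

Consumer share = 16/17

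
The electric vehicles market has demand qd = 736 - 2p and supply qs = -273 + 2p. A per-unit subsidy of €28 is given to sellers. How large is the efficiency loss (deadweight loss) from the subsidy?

Pre-subsidy: 736 - 2p = -273 + 2p gives p* = 252.25, q* = 231.5.
With the subsidy, sellers receive ps = pb + 28 for each unit, where pb is the price buyers pay.
Supply in terms of pb becomes qs = -273 + 2(pb + 28) = -217 + 2pb. Setting this equal to demand: 736 - 2pb = -217 + 2pb, so pb = 238.25.
Sellers receive ps = 238.25 + 28 = 266.25; q' = 736 − 2·238.25 = 259.5.
The subsidy expands output by 259.5 − 231.5 = 28 past the efficient level; on those units the gap between marginal cost and willingness to pay runs from 0 up to 28.
DWL = ½ × 28 × 28 = 392.

Deadweight loss = €392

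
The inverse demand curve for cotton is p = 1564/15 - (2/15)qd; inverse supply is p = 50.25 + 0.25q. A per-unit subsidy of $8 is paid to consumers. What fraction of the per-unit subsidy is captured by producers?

Producer share = 15/23

Pre-subsidy: 1564/15 - (2/15)q = 50.25 + 0.25q gives q* = 3241/23 and p* = 1966/23.
With the rebate, buyers effectively pay pb = ps − 8, where ps is the price sellers receive.
On the curves, pb = 1564/15 - (2/15)q and ps = 50.25 + 0.25q; the wedge ps − pb = 8 gives 50.25 + 0.25q − (1564/15 - (2/15)q) = 8, so q' = 3721/23.
Then pb = 1564/15 − (2/15)·(3721/23) = 1902/23 and ps = 50.25 + 0.25·(3721/23) = 2086/23.
Buyers' price falls by p* − pb = 1966/23 − 1902/23 = 64/23; sellers' price rises by ps − p* = 2086/23 − 1966/23 = 120/23.
So producers capture (120/23)/8 = 15/23 of each unit of subsidy.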